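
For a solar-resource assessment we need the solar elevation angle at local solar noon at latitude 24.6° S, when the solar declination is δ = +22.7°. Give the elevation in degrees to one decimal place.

At local noon the hour angle is zero, so the zenith angle equals |φ − δ| = |-24.6° − (+22.700°)| = 47.300°.
Elevation = 90° − 47.300° = 42.7°.

42.7°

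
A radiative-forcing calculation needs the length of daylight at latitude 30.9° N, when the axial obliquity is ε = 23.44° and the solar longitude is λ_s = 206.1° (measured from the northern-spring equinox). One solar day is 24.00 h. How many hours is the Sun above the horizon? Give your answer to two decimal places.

11.19 h

Solar declination: sin δ = sin ε · sin λ_s = sin 23.44° × sin 206.1° = -0.17500, so δ = -10.079°.
cos H₀ = −tan φ · tan δ = −tan(+30.9°) × tan(-10.079°) = 0.1064, so H₀ = 1.4642 rad = 83.89°.
Daylight = 2H₀/(2π) × 24.00 h = (1.4642/π) × 24.00 = 11.19 h.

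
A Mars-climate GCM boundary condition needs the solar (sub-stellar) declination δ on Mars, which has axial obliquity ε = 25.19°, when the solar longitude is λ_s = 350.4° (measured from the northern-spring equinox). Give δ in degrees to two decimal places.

δ = -4.07°

sin δ = sin ε · sin λ_s = sin 25.19° × sin 350.4° = -0.070980.
δ = arcsin(-0.070980) = -4.07°.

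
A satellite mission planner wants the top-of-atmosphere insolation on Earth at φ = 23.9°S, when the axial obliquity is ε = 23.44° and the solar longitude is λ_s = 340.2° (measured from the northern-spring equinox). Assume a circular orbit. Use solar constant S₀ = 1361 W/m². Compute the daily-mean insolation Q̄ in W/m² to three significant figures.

Solar declination: sin δ = sin ε · sin λ_s = sin 23.44° × sin 340.2° = -0.13475, so δ = -7.744°.
cos H₀ = −tan(-23.9°) tan(-7.744°) = -0.0603, H₀ = 1.6311 rad.
Bracket: H₀ sin φ sin δ + cos φ cos δ sin H₀ = 1.6311×-0.40514×-0.13475 + 0.91425×0.99088×0.99818 = 0.089046 + 0.904263 = 0.993309.
Q̄ = (S₀/π) × [bracket] = (1361/π) × 0.993309 = 430.3 W/m².

Q̄ ≈ 430 W/m²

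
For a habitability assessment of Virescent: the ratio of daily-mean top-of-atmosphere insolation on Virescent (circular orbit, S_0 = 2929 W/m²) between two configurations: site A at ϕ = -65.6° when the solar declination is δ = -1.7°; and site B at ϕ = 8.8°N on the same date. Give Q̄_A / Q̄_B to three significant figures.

— Configuration A (ϕ=-65.6°):
cos h₀ = −tan(-65.6°) tan(-1.700°) = -0.0654, h₀ = 1.6363 rad.
Bracket: h₀ sin ϕ sin δ + cos ϕ cos δ sin h₀ = 1.6363×-0.91068×-0.02967 + 0.41310×0.99956×0.99786 = 0.044213 + 0.412035 = 0.456248.
Q̄ = (S_0/π) × [bracket] = (2929/π) × 0.456248 = 425.37 W/m².
— Configuration B (ϕ=+8.8°):
cos h₀ = −tan(+8.8°) tan(-1.700°) = 0.0046, h₀ = 1.5662 rad.
Bracket: h₀ sin ϕ sin δ + cos ϕ cos δ sin h₀ = 1.5662×0.15299×-0.02967 + 0.98823×0.99956×0.99999 = -0.007109 + 0.987785 = 0.980676.
Q̄ = (S_0/π) × [bracket] = (2929/π) × 0.980676 = 914.31 W/m².
Ratio Q̄_A / Q̄_B = 425.37 / 914.31 = 0.4652.

Q̄_A / Q̄_B ≈ 0.465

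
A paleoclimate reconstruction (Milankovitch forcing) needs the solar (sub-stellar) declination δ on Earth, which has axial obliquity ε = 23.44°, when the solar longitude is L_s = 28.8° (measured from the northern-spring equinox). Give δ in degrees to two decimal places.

δ = +11.05°

sin δ = sin ε · sin L_s = sin 23.44° × sin 28.8° = 0.191636.
δ = arcsin(0.191636) = +11.05°.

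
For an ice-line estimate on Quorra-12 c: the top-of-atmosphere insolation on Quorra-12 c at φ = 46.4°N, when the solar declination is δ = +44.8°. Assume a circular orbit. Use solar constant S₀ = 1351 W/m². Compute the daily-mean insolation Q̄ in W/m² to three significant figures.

cos H₀ = −tan(+46.4°) tan(+44.800°) = -1.0428 ≤ −1 ⇒ polar day, H₀ = π.
Bracket: H₀ sin φ sin δ + cos φ cos δ sin H₀ = 3.1416×0.72417×0.70463 + 0.68962×0.70957×0.00000 = 1.603070 + 0.000000 = 1.603070.
Q̄ = (S₀/π) × [bracket] = (1351/π) × 1.603070 = 689.4 W/m².

Q̄ ≈ 689 W/m²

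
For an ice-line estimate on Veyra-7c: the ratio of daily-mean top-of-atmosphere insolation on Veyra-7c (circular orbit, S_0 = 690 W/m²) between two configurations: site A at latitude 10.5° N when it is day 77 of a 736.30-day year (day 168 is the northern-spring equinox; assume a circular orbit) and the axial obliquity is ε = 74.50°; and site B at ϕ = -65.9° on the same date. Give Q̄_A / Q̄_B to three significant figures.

— Configuration A (ϕ=+10.5°):
Solar longitude: L_s = 360° × (77 − 168)/736.30 = -44.493°, i.e. -44.493° + 360° = 315.507°.
sin δ = sin 74.50° × sin 315.507° = -0.67533, so δ = -42.480°.
cos h₀ = −tan(+10.5°) tan(-42.480°) = 0.1697, h₀ = 1.4003 rad.
Bracket: h₀ sin ϕ sin δ + cos ϕ cos δ sin h₀ = 1.4003×0.18224×-0.67533 + 0.98325×0.73752×0.98549 = -0.172338 + 0.714644 = 0.542306.
Q̄ = (S_0/π) × [bracket] = (690/π) × 0.542306 = 119.11 W/m².
— Configuration B (ϕ=-65.9°):
cos h₀ = −tan(-65.9°) tan(-42.480°) = -2.0470 ≤ −1 ⇒ polar day, h₀ = π.
Bracket: h₀ sin ϕ sin δ + cos ϕ cos δ sin h₀ = 3.1416×-0.91283×-0.67533 + 0.40833×0.73752×0.00000 = 1.936675 + 0.000000 = 1.936675.
Q̄ = (S_0/π) × [bracket] = (690/π) × 1.936675 = 425.36 W/m².
Ratio Q̄_A / Q̄_B = 119.11 / 425.36 = 0.2800.

Q̄_A / Q̄_B ≈ 0.280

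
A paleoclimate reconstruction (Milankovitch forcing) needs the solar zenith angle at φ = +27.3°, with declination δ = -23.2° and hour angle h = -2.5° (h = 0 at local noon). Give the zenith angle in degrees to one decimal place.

cos θ_z = sin φ sin δ + cos φ cos δ cos h = -0.180681 + 0.815982 = 0.635301.
θ_z = arccos(0.635301) = 50.6°.

θ_z = 50.6°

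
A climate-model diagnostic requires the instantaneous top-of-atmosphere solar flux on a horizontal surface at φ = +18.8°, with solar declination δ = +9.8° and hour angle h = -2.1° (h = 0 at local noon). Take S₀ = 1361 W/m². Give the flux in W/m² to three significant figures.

cos θ_z = sin φ sin δ + cos φ cos δ cos h = 0.054853 + 0.932209 = 0.987062.
Flux = S₀ · cos θ_z = 1361 × 0.987062 = 1343 W/m².

1.34e+03 W/m²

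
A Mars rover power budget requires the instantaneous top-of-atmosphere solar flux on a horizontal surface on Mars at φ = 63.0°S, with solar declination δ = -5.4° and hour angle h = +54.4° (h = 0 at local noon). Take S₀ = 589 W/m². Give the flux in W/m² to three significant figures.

cos θ_z = sin φ sin δ + cos φ cos δ cos h = 0.083851 + 0.263105 = 0.346956.
Flux = S₀ · cos θ_z = 589 × 0.346956 = 204.4 W/m².

204 W/m²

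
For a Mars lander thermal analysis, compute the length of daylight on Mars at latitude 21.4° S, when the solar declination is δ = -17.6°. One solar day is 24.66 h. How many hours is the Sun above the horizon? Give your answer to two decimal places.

13.31 h

cos h₀ = −tan ϕ · tan δ = −tan(-21.4°) × tan(-17.600°) = -0.1243, so h₀ = 1.6954 rad = 97.14°.
Daylight = 2h₀/(2π) × 24.66 h = (1.6954/π) × 24.66 = 13.31 h.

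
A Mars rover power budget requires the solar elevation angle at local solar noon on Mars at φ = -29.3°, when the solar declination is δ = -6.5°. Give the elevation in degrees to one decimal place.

At local noon the hour angle is zero, so the zenith angle equals |φ − δ| = |-29.3° − (-6.500°)| = 22.800°.
Elevation = 90° − 22.800° = 67.2°.

67.2°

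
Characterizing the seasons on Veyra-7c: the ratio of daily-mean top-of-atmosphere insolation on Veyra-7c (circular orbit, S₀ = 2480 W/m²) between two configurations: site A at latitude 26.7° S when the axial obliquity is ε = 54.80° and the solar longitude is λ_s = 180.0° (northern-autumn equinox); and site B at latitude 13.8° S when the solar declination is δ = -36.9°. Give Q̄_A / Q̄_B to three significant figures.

Q̄_A / Q̄_B ≈ 0.880

— Configuration A (φ=-26.7°):
Solar declination: sin δ = sin ε · sin λ_s = sin 54.80° × sin 180.0° = 0.00000, so δ = +0.000°.
cos H₀ = −tan(-26.7°) tan(+0.000°) = 0.0000, H₀ = 1.5708 rad.
Bracket: H₀ sin φ sin δ + cos φ cos δ sin H₀ = 1.5708×-0.44932×0.00000 + 0.89337×1.00000×1.00000 = -0.000000 + 0.893370 = 0.893370.
Q̄ = (S₀/π) × [bracket] = (2480/π) × 0.893370 = 705.23 W/m².
— Configuration B (φ=-13.8°):
cos H₀ = −tan(-13.8°) tan(-36.900°) = -0.1844, H₀ = 1.7563 rad.
Bracket: H₀ sin φ sin δ + cos φ cos δ sin H₀ = 1.7563×-0.23853×-0.60042 + 0.97113×0.79968×0.98285 = 0.251534 + 0.763275 = 1.014809.
Q̄ = (S₀/π) × [bracket] = (2480/π) × 1.014809 = 801.10 W/m².
Ratio Q̄_A / Q̄_B = 705.23 / 801.10 = 0.8803.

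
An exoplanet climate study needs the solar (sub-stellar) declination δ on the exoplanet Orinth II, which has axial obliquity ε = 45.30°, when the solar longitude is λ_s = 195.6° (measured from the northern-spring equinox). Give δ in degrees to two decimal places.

δ = -11.02°

sin δ = sin ε · sin λ_s = sin 45.30° × sin 195.6° = -0.191148.
δ = arcsin(-0.191148) = -11.02°.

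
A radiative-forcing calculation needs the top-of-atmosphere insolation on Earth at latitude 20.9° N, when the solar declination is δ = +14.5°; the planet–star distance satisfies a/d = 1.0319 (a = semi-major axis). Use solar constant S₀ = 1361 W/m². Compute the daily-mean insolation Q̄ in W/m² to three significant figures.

Q̄ ≈ 484 W/m²

cos H₀ = −tan(+20.9°) tan(+14.500°) = -0.0988, H₀ = 1.6697 rad.
Bracket: H₀ sin φ sin δ + cos φ cos δ sin H₀ = 1.6697×0.35674×0.25038 + 0.93420×0.96815×0.99511 = 0.149139 + 0.900023 = 1.049162.
Inverse-square distance factor (a/d)² = 1.0319² = 1.064818.
Q̄ = (S₀/π) × 1.064818 × [bracket] = (1361/π) × 1.064818 × 1.049162 = 484.0 W/m².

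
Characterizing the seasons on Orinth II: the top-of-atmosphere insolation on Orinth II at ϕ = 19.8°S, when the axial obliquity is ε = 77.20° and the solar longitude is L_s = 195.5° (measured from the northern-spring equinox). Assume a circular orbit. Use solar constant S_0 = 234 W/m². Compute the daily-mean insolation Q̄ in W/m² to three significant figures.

Solar declination: sin δ = sin ε · sin L_s = sin 77.20° × sin 195.5° = -0.26060, so δ = -15.106°.
cos h₀ = −tan(-19.8°) tan(-15.106°) = -0.0972, h₀ = 1.6681 rad.
Bracket: h₀ sin ϕ sin δ + cos ϕ cos δ sin h₀ = 1.6681×-0.33874×-0.26060 + 0.94088×0.96545×0.99527 = 0.147253 + 0.904076 = 1.051329.
Q̄ = (S_0/π) × [bracket] = (234/π) × 1.051329 = 78.31 W/m².

Q̄ ≈ 78.3 W/m²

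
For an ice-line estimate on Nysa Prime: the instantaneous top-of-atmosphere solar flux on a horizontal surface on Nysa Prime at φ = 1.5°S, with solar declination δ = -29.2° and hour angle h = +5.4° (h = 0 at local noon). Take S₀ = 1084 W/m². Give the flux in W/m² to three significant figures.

956 W/m²

cos θ_z = sin φ sin δ + cos φ cos δ cos h = 0.012771 + 0.868750 = 0.881521.
Flux = S₀ · cos θ_z = 1084 × 0.881521 = 955.6 W/m².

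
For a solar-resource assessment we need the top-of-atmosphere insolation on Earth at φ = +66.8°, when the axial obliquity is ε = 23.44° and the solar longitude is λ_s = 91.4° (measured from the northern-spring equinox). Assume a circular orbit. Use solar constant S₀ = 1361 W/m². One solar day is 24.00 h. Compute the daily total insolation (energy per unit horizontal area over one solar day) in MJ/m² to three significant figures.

Solar declination: sin δ = sin ε · sin λ_s = sin 23.44° × sin 91.4° = 0.39767, so δ = +23.433°.
cos H₀ = −tan(+66.8°) tan(+23.433°) = -1.0112 ≤ −1 ⇒ polar day, H₀ = π.
Bracket: H₀ sin φ sin δ + cos φ cos δ sin H₀ = 3.1416×0.91914×0.39767 + 0.39394×0.91753×0.00000 = 1.148300 + 0.000000 = 1.148300.
Q̄ = (S₀/π) × [bracket] = (1361/π) × 1.148300 = 497.47 W/m².
Daily total = Q̄ × 24.00 h × 3600 s/h = 497.47 × 24.00 × 3600 / 10⁶ = 42.98 MJ/m².

43.0 MJ/m²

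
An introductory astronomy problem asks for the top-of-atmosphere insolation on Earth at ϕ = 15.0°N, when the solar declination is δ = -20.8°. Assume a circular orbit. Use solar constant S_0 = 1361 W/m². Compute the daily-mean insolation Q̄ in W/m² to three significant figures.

Q̄ ≈ 331 W/m²

cos h₀ = −tan(+15.0°) tan(-20.800°) = 0.1018, h₀ = 1.4688 rad.
Bracket: h₀ sin ϕ sin δ + cos ϕ cos δ sin h₀ = 1.4688×0.25882×-0.35511 + 0.96593×0.93483×0.99481 = -0.134997 + 0.898294 = 0.763297.
Q̄ = (S_0/π) × [bracket] = (1361/π) × 0.763297 = 330.7 W/m².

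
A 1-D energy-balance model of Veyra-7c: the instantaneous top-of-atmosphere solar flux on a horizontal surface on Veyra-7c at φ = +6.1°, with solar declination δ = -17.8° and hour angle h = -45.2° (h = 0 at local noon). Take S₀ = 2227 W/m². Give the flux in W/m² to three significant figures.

1.41e+03 W/m²

cos θ_z = sin φ sin δ + cos φ cos δ cos h = -0.032484 + 0.667104 = 0.634620.
Flux = S₀ · cos θ_z = 2227 × 0.634620 = 1413 W/m².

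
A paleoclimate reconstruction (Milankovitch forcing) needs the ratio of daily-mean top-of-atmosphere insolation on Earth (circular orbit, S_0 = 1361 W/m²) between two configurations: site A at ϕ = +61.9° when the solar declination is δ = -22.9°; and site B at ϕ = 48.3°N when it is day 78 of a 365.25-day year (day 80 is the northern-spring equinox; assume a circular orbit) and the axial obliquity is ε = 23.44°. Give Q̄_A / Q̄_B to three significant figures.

Q̄_A / Q̄_B ≈ 0.0608

— Configuration A (ϕ=+61.9°):
cos h₀ = −tan(+61.9°) tan(-22.900°) = 0.7911, h₀ = 0.6582 rad.
Bracket: h₀ sin ϕ sin δ + cos ϕ cos δ sin h₀ = 0.6582×0.88213×-0.38912 + 0.47101×0.92119×0.61167 = -0.225930 + 0.265397 = 0.039467.
Q̄ = (S_0/π) × [bracket] = (1361/π) × 0.039467 = 17.098 W/m².
— Configuration B (ϕ=+48.3°):
Solar longitude: L_s = 360° × (78 − 80)/365.25 = -1.971°, i.e. -1.971° + 360° = 358.029°.
sin δ = sin 23.44° × sin 358.029° = -0.01368, so δ = -0.784°.
cos h₀ = −tan(+48.3°) tan(-0.784°) = 0.0154, h₀ = 1.5554 rad.
Bracket: h₀ sin ϕ sin δ + cos ϕ cos δ sin h₀ = 1.5554×0.74664×-0.01368 + 0.66523×0.99991×0.99988 = -0.015887 + 0.665090 = 0.649203.
Q̄ = (S_0/π) × [bracket] = (1361/π) × 0.649203 = 281.25 W/m².
Ratio Q̄_A / Q̄_B = 17.098 / 281.25 = 0.06079.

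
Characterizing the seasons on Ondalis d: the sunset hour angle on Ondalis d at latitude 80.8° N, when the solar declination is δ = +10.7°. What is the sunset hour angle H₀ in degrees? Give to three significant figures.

Sunrise equation: cos H₀ = −tan φ · tan δ = -1.1666 ≤ −1, so the host star never sets (polar day) and H₀ = π.

H₀ = 180°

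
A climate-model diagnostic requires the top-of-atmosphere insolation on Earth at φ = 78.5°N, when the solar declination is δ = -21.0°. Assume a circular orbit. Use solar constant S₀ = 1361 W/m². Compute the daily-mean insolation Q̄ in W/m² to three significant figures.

cos H₀ = −tan(+78.5°) tan(-21.000°) = 1.8868 ≥ 1 ⇒ polar night, H₀ = 0 and Q̄ = 0.

Q̄ ≈ 0.00 W/m²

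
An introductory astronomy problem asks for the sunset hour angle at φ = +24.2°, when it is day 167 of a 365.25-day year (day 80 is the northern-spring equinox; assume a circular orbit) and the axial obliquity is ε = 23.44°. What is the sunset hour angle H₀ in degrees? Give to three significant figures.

Solar longitude: λ_s = 360° × (167 − 80)/365.25 = 85.749°.
sin δ = sin 23.44° × sin 85.749° = 0.39669, so δ = +23.372°.
cos H₀ = −tan φ · tan δ = −tan(+24.2°) × tan(+23.372°) = -0.1942, so H₀ = 1.7663 rad = 101.20°.

H₀ = 101°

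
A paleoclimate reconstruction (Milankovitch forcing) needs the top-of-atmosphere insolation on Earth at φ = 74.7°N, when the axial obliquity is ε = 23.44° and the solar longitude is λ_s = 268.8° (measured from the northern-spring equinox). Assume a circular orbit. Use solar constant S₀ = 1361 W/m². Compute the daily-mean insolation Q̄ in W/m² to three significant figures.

Q̄ ≈ 0.00 W/m²

Solar declination: sin δ = sin ε · sin λ_s = sin 23.44° × sin 268.8° = -0.39770, so δ = -23.435°.
cos H₀ = −tan(+74.7°) tan(-23.435°) = 1.5844 ≥ 1 ⇒ polar night, H₀ = 0 and Q̄ = 0.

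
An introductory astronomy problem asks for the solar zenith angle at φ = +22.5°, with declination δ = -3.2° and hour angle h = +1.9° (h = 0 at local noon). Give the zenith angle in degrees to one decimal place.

θ_z = 25.8°

cos θ_z = sin φ sin δ + cos φ cos δ cos h = -0.021362 + 0.921932 = 0.900570.
θ_z = arccos(0.900570) = 25.8°.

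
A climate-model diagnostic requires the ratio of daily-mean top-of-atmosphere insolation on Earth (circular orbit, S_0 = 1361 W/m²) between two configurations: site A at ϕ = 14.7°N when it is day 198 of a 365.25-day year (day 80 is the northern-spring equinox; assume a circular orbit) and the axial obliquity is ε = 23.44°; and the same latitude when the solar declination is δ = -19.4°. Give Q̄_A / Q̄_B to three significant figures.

— Configuration A (ϕ=+14.7°):
Solar longitude: L_s = 360° × (198 − 80)/365.25 = 116.304°.
sin δ = sin 23.44° × sin 116.304° = 0.35660, so δ = +20.892°.
cos h₀ = −tan(+14.7°) tan(+20.892°) = -0.1001, h₀ = 1.6711 rad.
Bracket: h₀ sin ϕ sin δ + cos ϕ cos δ sin h₀ = 1.6711×0.25376×0.35660 + 0.96727×0.93426×0.99497 = 0.151219 + 0.899136 = 1.050355.
Q̄ = (S_0/π) × [bracket] = (1361/π) × 1.050355 = 455.03 W/m².
— Configuration B (ϕ=+14.7°):
cos h₀ = −tan(+14.7°) tan(-19.400°) = 0.0924, h₀ = 1.4783 rad.
Bracket: h₀ sin ϕ sin δ + cos ϕ cos δ sin h₀ = 1.4783×0.25376×-0.33216 + 0.96727×0.94322×0.99572 = -0.124604 + 0.908444 = 0.783840.
Q̄ = (S_0/π) × [bracket] = (1361/π) × 0.783840 = 339.57 W/m².
Ratio Q̄_A / Q̄_B = 455.03 / 339.57 = 1.340.

Q̄_A / Q̄_B ≈ 1.34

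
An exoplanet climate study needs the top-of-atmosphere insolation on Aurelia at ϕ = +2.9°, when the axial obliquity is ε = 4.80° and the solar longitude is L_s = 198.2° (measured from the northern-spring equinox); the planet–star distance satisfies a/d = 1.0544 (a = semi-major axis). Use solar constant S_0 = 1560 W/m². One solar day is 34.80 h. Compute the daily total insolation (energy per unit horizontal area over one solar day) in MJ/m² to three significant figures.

68.9 MJ/m²

Solar declination: sin δ = sin ε · sin L_s = sin 4.80° × sin 198.2° = -0.02614, so δ = -1.498°.
cos h₀ = −tan(+2.9°) tan(-1.498°) = 0.0013, h₀ = 1.5695 rad.
Bracket: h₀ sin ϕ sin δ + cos ϕ cos δ sin h₀ = 1.5695×0.05059×-0.02614 + 0.99872×0.99966×1.00000 = -0.002076 + 0.998380 = 0.996304.
Inverse-square distance factor (a/d)² = 1.0544² = 1.111759.
Q̄ = (S_0/π) × 1.111759 × [bracket] = (1560/π) × 1.111759 × 0.996304 = 550.02 W/m².
Daily total = Q̄ × 34.80 h × 3600 s/h = 550.02 × 34.80 × 3600 / 10⁶ = 68.91 MJ/m².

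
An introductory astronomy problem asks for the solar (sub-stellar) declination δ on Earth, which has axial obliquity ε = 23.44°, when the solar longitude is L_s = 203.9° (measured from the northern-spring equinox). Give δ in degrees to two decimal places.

δ = -9.27°

sin δ = sin ε · sin L_s = sin 23.44° × sin 203.9° = -0.161161.
δ = arcsin(-0.161161) = -9.27°.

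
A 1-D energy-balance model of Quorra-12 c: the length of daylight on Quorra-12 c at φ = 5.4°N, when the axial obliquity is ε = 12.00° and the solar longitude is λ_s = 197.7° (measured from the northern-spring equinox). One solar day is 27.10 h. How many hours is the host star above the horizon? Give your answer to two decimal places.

Solar declination: sin δ = sin ε · sin λ_s = sin 12.00° × sin 197.7° = -0.06321, so δ = -3.624°.
cos H₀ = −tan φ · tan δ = −tan(+5.4°) × tan(-3.624°) = 0.0060, so H₀ = 1.5648 rad = 89.66°.
Daylight = 2H₀/(2π) × 27.10 h = (1.5648/π) × 27.10 = 13.50 h.

13.50 h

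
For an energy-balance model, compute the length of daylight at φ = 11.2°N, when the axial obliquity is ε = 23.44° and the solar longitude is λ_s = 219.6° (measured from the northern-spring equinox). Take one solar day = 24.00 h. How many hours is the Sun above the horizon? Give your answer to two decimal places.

Solar declination: sin δ = sin ε · sin λ_s = sin 23.44° × sin 219.6° = -0.25356, so δ = -14.688°.
cos H₀ = −tan φ · tan δ = −tan(+11.2°) × tan(-14.688°) = 0.0519, so H₀ = 1.5189 rad = 87.02°.
Daylight = 2H₀/(2π) × 24.00 h = (1.5189/π) × 24.00 = 11.60 h.

11.60 h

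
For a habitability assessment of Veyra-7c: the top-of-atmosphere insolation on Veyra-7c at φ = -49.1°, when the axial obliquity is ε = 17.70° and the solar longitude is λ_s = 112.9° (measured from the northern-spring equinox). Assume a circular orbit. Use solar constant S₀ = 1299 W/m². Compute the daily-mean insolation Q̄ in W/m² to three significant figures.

Q̄ ≈ 137 W/m²

Solar declination: sin δ = sin ε · sin λ_s = sin 17.70° × sin 112.9° = 0.28007, so δ = +16.264°.
cos H₀ = −tan(-49.1°) tan(+16.264°) = 0.3368, H₀ = 1.2273 rad.
Bracket: H₀ sin φ sin δ + cos φ cos δ sin H₀ = 1.2273×-0.75585×0.28007 + 0.65474×0.95998×0.94158 = -0.259808 + 0.591818 = 0.332010.
Q̄ = (S₀/π) × [bracket] = (1299/π) × 0.332010 = 137.3 W/m².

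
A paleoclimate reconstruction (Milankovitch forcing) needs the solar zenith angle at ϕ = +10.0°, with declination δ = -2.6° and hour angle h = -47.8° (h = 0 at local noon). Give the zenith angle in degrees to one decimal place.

cos θ_z = sin ϕ sin δ + cos ϕ cos δ cos h = -0.007877 + 0.660835 = 0.652958.
θ_z = arccos(0.652958) = 49.2°.

θ_z = 49.2°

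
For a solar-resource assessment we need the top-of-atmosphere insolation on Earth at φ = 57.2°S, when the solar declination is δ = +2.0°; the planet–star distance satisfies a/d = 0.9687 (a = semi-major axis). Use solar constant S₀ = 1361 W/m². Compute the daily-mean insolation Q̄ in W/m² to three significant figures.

cos H₀ = −tan(-57.2°) tan(+2.000°) = 0.0542, H₀ = 1.5166 rad.
Bracket: H₀ sin φ sin δ + cos φ cos δ sin H₀ = 1.5166×-0.84057×0.03490 + 0.54171×0.99939×0.99853 = -0.044491 + 0.540584 = 0.496093.
Inverse-square distance factor (a/d)² = 0.9687² = 0.938380.
Q̄ = (S₀/π) × 0.938380 × [bracket] = (1361/π) × 0.938380 × 0.496093 = 201.7 W/m².

Q̄ ≈ 202 W/m²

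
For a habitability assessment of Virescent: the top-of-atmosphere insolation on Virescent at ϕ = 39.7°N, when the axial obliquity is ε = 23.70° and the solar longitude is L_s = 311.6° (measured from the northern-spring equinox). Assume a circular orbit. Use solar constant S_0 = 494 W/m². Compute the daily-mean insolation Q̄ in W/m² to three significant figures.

Q̄ ≈ 71.9 W/m²

Solar declination: sin δ = sin ε · sin L_s = sin 23.70° × sin 311.6° = -0.30058, so δ = -17.492°.
cos h₀ = −tan(+39.7°) tan(-17.492°) = 0.2616, h₀ = 1.3061 rad.
Bracket: h₀ sin ϕ sin δ + cos ϕ cos δ sin h₀ = 1.3061×0.63877×-0.30058 + 0.76940×0.95376×0.96517 = -0.250773 + 0.708264 = 0.457491.
Q̄ = (S_0/π) × [bracket] = (494/π) × 0.457491 = 71.94 W/m².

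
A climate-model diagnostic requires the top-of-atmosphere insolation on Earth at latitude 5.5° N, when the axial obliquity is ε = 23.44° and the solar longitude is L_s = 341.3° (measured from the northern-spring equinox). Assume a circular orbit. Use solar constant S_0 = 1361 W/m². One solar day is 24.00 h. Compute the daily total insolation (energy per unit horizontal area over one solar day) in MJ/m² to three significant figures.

Solar declination: sin δ = sin ε · sin L_s = sin 23.44° × sin 341.3° = -0.12754, so δ = -7.327°.
cos h₀ = −tan(+5.5°) tan(-7.327°) = 0.0124, h₀ = 1.5584 rad.
Bracket: h₀ sin ϕ sin δ + cos ϕ cos δ sin h₀ = 1.5584×0.09585×-0.12754 + 0.99540×0.99183×0.99992 = -0.019051 + 0.987189 = 0.968138.
Q̄ = (S_0/π) × [bracket] = (1361/π) × 0.968138 = 419.42 W/m².
Daily total = Q̄ × 24.00 h × 3600 s/h = 419.42 × 24.00 × 3600 / 10⁶ = 36.24 MJ/m².

36.2 MJ/m²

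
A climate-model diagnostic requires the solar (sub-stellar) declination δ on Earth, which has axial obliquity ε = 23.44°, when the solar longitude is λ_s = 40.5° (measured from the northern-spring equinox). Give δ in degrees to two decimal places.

δ = +14.97°

sin δ = sin ε · sin λ_s = sin 23.44° × sin 40.5° = 0.258343.
δ = arcsin(0.258343) = +14.97°.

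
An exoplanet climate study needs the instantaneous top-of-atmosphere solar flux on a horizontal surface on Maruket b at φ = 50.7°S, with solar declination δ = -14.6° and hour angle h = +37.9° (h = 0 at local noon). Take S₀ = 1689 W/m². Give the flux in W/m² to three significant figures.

cos θ_z = sin φ sin δ + cos φ cos δ cos h = 0.195061 + 0.483652 = 0.678713.
Flux = S₀ · cos θ_z = 1689 × 0.678713 = 1146 W/m².

1.15e+03 W/m²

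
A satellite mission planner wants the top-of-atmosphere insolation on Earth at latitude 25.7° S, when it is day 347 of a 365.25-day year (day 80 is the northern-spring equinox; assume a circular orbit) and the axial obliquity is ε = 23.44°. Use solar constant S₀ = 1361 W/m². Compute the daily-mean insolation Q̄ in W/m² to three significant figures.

Solar longitude: λ_s = 360° × (347 − 80)/365.25 = 263.162°.
sin δ = sin 23.44° × sin 263.162° = -0.39496, so δ = -23.263°.
cos H₀ = −tan(-25.7°) tan(-23.263°) = -0.2069, H₀ = 1.7792 rad.
Bracket: H₀ sin φ sin δ + cos φ cos δ sin H₀ = 1.7792×-0.43366×-0.39496 + 0.90108×0.91870×0.97836 = 0.304738 + 0.809908 = 1.114646.
Q̄ = (S₀/π) × [bracket] = (1361/π) × 1.114646 = 482.9 W/m².

Q̄ ≈ 483 W/m²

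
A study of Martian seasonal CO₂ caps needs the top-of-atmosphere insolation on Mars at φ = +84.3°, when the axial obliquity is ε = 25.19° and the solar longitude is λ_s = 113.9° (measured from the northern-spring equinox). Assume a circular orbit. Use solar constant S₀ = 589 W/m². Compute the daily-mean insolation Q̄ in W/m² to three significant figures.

Solar declination: sin δ = sin ε · sin λ_s = sin 25.19° × sin 113.9° = 0.38913, so δ = +22.900°.
cos H₀ = −tan(+84.3°) tan(+22.900°) = -4.2321 ≤ −1 ⇒ polar day, H₀ = π.
Bracket: H₀ sin φ sin δ + cos φ cos δ sin H₀ = 3.1416×0.99506×0.38913 + 0.09932×0.92118×0.00000 = 1.216452 + 0.000000 = 1.216452.
Q̄ = (S₀/π) × [bracket] = (589/π) × 1.216452 = 228.1 W/m².

Q̄ ≈ 228 W/m²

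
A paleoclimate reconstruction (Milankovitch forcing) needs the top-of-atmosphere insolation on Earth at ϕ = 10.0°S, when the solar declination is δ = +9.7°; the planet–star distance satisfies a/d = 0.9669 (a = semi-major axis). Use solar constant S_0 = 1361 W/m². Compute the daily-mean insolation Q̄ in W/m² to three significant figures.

cos h₀ = −tan(-10.0°) tan(+9.700°) = 0.0301, h₀ = 1.5407 rad.
Bracket: h₀ sin ϕ sin δ + cos ϕ cos δ sin h₀ = 1.5407×-0.17365×0.16849 + 0.98481×0.98570×0.99955 = -0.045078 + 0.970290 = 0.925212.
Inverse-square distance factor (a/d)² = 0.9669² = 0.934896.
Q̄ = (S_0/π) × 0.934896 × [bracket] = (1361/π) × 0.934896 × 0.925212 = 374.7 W/m².

Q̄ ≈ 375 W/m²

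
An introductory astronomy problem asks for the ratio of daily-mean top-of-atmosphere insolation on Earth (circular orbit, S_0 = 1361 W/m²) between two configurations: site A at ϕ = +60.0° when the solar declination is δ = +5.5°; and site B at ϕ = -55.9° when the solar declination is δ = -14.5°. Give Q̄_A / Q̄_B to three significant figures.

— Configuration A (ϕ=+60.0°):
cos h₀ = −tan(+60.0°) tan(+5.500°) = -0.1668, h₀ = 1.7384 rad.
Bracket: h₀ sin ϕ sin δ + cos ϕ cos δ sin h₀ = 1.7384×0.86603×0.09585 + 0.50000×0.99540×0.98599 = 0.144303 + 0.490727 = 0.635030.
Q̄ = (S_0/π) × [bracket] = (1361/π) × 0.635030 = 275.11 W/m².
— Configuration B (ϕ=-55.9°):
cos h₀ = −tan(-55.9°) tan(-14.500°) = -0.3820, h₀ = 1.9627 rad.
Bracket: h₀ sin ϕ sin δ + cos ϕ cos δ sin h₀ = 1.9627×-0.82806×-0.25038 + 0.56064×0.96815×0.92417 = 0.406926 + 0.501624 = 0.908550.
Q̄ = (S_0/π) × [bracket] = (1361/π) × 0.908550 = 393.60 W/m².
Ratio Q̄_A / Q̄_B = 275.11 / 393.60 = 0.6990.

Q̄_A / Q̄_B ≈ 0.699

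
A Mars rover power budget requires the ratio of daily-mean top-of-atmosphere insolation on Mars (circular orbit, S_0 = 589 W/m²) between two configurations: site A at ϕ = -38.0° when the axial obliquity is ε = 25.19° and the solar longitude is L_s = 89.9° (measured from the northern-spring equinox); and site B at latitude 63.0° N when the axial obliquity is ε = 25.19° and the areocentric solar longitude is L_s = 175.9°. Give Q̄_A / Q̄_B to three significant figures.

— Configuration A (ϕ=-38.0°):
Solar declination: sin δ = sin ε · sin L_s = sin 25.19° × sin 89.9° = 0.42562, so δ = +25.190°.
cos h₀ = −tan(-38.0°) tan(+25.190°) = 0.3675, h₀ = 1.1945 rad.
Bracket: h₀ sin ϕ sin δ + cos ϕ cos δ sin h₀ = 1.1945×-0.61566×0.42562 + 0.78801×0.90490×0.93003 = -0.313003 + 0.663177 = 0.350174.
Q̄ = (S_0/π) × [bracket] = (589/π) × 0.350174 = 65.652 W/m².
— Configuration B (ϕ=+63.0°):
sin δ = sin 25.19° × sin 175.9° = 0.03043, so δ = +1.744°.
cos h₀ = −tan(+63.0°) tan(+1.744°) = -0.0598, h₀ = 1.6306 rad.
Bracket: h₀ sin ϕ sin δ + cos ϕ cos δ sin h₀ = 1.6306×0.89101×0.03043 + 0.45399×0.99954×0.99821 = 0.044211 + 0.452969 = 0.497180.
Q̄ = (S_0/π) × [bracket] = (589/π) × 0.497180 = 93.214 W/m².
Ratio Q̄_A / Q̄_B = 65.652 / 93.214 = 0.7043.

Q̄_A / Q̄_B ≈ 0.704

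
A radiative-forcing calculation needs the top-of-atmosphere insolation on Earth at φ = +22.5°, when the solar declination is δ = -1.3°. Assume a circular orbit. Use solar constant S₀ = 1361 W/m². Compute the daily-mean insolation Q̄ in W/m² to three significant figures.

cos H₀ = −tan(+22.5°) tan(-1.300°) = 0.0094, H₀ = 1.5614 rad.
Bracket: H₀ sin φ sin δ + cos φ cos δ sin H₀ = 1.5614×0.38268×-0.02269 + 0.92388×0.99974×0.99996 = -0.013558 + 0.923603 = 0.910045.
Q̄ = (S₀/π) × [bracket] = (1361/π) × 0.910045 = 394.2 W/m².

Q̄ ≈ 394 W/m²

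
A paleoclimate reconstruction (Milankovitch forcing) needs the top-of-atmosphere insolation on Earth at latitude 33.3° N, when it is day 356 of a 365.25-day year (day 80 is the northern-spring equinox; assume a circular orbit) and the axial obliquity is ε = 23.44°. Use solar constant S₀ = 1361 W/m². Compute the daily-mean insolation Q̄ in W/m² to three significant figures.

Q̄ ≈ 197 W/m²

Solar longitude: λ_s = 360° × (356 − 80)/365.25 = 272.033°.
sin δ = sin 23.44° × sin 272.033° = -0.39754, so δ = -23.424°.
cos H₀ = −tan(+33.3°) tan(-23.424°) = 0.2846, H₀ = 1.2822 rad.
Bracket: H₀ sin φ sin δ + cos φ cos δ sin H₀ = 1.2822×0.54902×-0.39754 + 0.83581×0.91759×0.95865 = -0.279850 + 0.735218 = 0.455368.
Q̄ = (S₀/π) × [bracket] = (1361/π) × 0.455368 = 197.3 W/m².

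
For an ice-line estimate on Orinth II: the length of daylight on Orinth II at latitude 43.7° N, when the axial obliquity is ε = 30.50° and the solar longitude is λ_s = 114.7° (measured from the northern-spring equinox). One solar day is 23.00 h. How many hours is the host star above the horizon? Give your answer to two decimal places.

15.30 h

Solar declination: sin δ = sin ε · sin λ_s = sin 30.50° × sin 114.7° = 0.46110, so δ = +27.458°.
cos H₀ = −tan φ · tan δ = −tan(+43.7°) × tan(+27.458°) = -0.4966, so H₀ = 2.0905 rad = 119.77°.
Daylight = 2H₀/(2π) × 23.00 h = (2.0905/π) × 23.00 = 15.30 h.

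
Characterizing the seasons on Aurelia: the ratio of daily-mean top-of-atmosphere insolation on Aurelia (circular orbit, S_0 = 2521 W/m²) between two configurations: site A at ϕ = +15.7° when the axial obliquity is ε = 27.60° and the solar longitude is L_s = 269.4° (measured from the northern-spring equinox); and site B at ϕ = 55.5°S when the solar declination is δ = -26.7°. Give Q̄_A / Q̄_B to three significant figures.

Q̄_A / Q̄_B ≈ 0.541

— Configuration A (ϕ=+15.7°):
Solar declination: sin δ = sin ε · sin L_s = sin 27.60° × sin 269.4° = -0.46327, so δ = -27.598°.
cos h₀ = −tan(+15.7°) tan(-27.598°) = 0.1469, h₀ = 1.4233 rad.
Bracket: h₀ sin ϕ sin δ + cos ϕ cos δ sin h₀ = 1.4233×0.27060×-0.46327 + 0.96269×0.88622×0.98915 = -0.178426 + 0.843898 = 0.665472.
Q̄ = (S_0/π) × [bracket] = (2521/π) × 0.665472 = 534.01 W/m².
— Configuration B (ϕ=-55.5°):
cos h₀ = −tan(-55.5°) tan(-26.700°) = -0.7318, h₀ = 2.3917 rad.
Bracket: h₀ sin ϕ sin δ + cos ϕ cos δ sin h₀ = 2.3917×-0.82413×-0.44932 + 0.56641×0.89337×0.68153 = 0.885642 + 0.344864 = 1.230506.
Q̄ = (S_0/π) × [bracket] = (2521/π) × 1.230506 = 987.43 W/m².
Ratio Q̄_A / Q̄_B = 534.01 / 987.43 = 0.5408.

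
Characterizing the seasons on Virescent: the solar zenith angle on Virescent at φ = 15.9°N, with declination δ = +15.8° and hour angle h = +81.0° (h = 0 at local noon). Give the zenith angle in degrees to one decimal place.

θ_z = 77.3°

cos θ_z = sin φ sin δ + cos φ cos δ cos h = 0.074594 + 0.144765 = 0.219359.
θ_z = arccos(0.219359) = 77.3°.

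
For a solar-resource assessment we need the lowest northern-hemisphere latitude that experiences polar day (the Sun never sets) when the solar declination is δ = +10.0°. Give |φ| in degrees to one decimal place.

Polar day requires cos H₀ = −tan φ tan δ ≤ −1, i.e. tan φ tan δ ≥ 1.
The boundary is |tan φ| · |tan δ| = 1, so |φ| = 90° − |δ| = 90° − 10.0° = 80.0° in the northern hemisphere.

|φ| = 80.0°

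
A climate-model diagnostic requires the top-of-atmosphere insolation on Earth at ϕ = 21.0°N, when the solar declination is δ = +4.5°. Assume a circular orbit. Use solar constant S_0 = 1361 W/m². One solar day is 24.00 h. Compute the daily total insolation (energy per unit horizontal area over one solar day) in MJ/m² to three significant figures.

cos h₀ = −tan(+21.0°) tan(+4.500°) = -0.0302, h₀ = 1.6010 rad.
Bracket: h₀ sin ϕ sin δ + cos ϕ cos δ sin h₀ = 1.6010×0.35837×0.07846 + 0.93358×0.99692×0.99954 = 0.045016 + 0.930276 = 0.975292.
Q̄ = (S_0/π) × [bracket] = (1361/π) × 0.975292 = 422.52 W/m².
Daily total = Q̄ × 24.00 h × 3600 s/h = 422.52 × 24.00 × 3600 / 10⁶ = 36.51 MJ/m².

36.5 MJ/m²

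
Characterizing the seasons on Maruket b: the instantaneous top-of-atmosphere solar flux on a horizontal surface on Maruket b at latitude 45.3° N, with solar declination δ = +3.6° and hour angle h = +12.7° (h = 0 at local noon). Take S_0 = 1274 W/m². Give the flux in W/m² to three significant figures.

929 W/m²

cos θ_z = sin ϕ sin δ + cos ϕ cos δ cos h = 0.044631 + 0.684832 = 0.729463.
Flux = S_0 · cos θ_z = 1274 × 0.729463 = 929.3 W/m².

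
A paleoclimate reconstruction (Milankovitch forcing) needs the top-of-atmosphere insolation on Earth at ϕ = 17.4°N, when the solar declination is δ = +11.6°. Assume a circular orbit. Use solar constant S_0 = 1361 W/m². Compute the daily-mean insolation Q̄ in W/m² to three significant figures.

Q̄ ≈ 447 W/m²

cos h₀ = −tan(+17.4°) tan(+11.600°) = -0.0643, h₀ = 1.6352 rad.
Bracket: h₀ sin ϕ sin δ + cos ϕ cos δ sin h₀ = 1.6352×0.29904×0.20108 + 0.95424×0.97958×0.99793 = 0.098326 + 0.932819 = 1.031145.
Q̄ = (S_0/π) × [bracket] = (1361/π) × 1.031145 = 446.7 W/m².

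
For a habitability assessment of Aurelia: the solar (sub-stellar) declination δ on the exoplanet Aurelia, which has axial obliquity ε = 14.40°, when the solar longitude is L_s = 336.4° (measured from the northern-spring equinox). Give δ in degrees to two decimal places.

δ = -5.71°

sin δ = sin ε · sin L_s = sin 14.40° × sin 336.4° = -0.099563.
δ = arcsin(-0.099563) = -5.71°.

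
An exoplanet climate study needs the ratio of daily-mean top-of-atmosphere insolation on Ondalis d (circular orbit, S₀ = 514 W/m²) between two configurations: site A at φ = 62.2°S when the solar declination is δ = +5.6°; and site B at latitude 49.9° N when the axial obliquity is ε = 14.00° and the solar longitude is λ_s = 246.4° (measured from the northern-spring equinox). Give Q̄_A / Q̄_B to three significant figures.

Q̄_A / Q̄_B ≈ 0.875

— Configuration A (φ=-62.2°):
cos H₀ = −tan(-62.2°) tan(+5.600°) = 0.1860, H₀ = 1.3837 rad.
Bracket: H₀ sin φ sin δ + cos φ cos δ sin H₀ = 1.3837×-0.88458×0.09758 + 0.46639×0.99523×0.98256 = -0.119437 + 0.456070 = 0.336633.
Q̄ = (S₀/π) × [bracket] = (514/π) × 0.336633 = 55.077 W/m².
— Configuration B (φ=+49.9°):
Solar declination: sin δ = sin ε · sin λ_s = sin 14.00° × sin 246.4° = -0.22169, so δ = -12.808°.
cos H₀ = −tan(+49.9°) tan(-12.808°) = 0.2700, H₀ = 1.2974 rad.
Bracket: H₀ sin φ sin δ + cos φ cos δ sin H₀ = 1.2974×0.76492×-0.22169 + 0.64412×0.97512×0.96287 = -0.220007 + 0.604773 = 0.384766.
Q̄ = (S₀/π) × [bracket] = (514/π) × 0.384766 = 62.952 W/m².
Ratio Q̄_A / Q̄_B = 55.077 / 62.952 = 0.8749.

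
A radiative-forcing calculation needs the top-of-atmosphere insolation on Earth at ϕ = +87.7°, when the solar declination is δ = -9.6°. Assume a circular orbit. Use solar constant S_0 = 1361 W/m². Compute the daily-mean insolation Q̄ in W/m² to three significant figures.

cos h₀ = −tan(+87.7°) tan(-9.600°) = 4.2112 ≥ 1 ⇒ polar night, h₀ = 0 and Q̄ = 0.

Q̄ ≈ 0.00 W/m²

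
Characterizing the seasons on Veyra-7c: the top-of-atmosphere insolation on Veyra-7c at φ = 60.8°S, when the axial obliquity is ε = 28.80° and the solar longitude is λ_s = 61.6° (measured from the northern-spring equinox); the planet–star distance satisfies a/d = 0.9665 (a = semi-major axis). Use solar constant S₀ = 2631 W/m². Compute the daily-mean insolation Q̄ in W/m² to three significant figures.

Solar declination: sin δ = sin ε · sin λ_s = sin 28.80° × sin 61.6° = 0.42377, so δ = +25.073°.
cos H₀ = −tan(-60.8°) tan(+25.073°) = 0.8371, H₀ = 0.5788 rad.
Bracket: H₀ sin φ sin δ + cos φ cos δ sin H₀ = 0.5788×-0.87292×0.42377 + 0.48786×0.90577×0.54699 = -0.214108 + 0.241709 = 0.027601.
Inverse-square distance factor (a/d)² = 0.9665² = 0.934122.
Q̄ = (S₀/π) × 0.934122 × [bracket] = (2631/π) × 0.934122 × 0.027601 = 21.59 W/m².

Q̄ ≈ 21.6 W/m²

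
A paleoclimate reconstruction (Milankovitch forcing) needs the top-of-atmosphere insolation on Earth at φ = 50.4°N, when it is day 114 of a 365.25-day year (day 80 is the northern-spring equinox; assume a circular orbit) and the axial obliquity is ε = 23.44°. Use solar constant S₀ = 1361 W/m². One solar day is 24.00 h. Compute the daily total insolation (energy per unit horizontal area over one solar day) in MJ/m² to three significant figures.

Solar longitude: λ_s = 360° × (114 − 80)/365.25 = 33.511°.
sin δ = sin 23.44° × sin 33.511° = 0.21962, so δ = +12.687°.
cos H₀ = −tan(+50.4°) tan(+12.687°) = -0.2721, H₀ = 1.8464 rad.
Bracket: H₀ sin φ sin δ + cos φ cos δ sin H₀ = 1.8464×0.77051×0.21962 + 0.63742×0.97559×0.96226 = 0.312447 + 0.598392 = 0.910839.
Q̄ = (S₀/π) × [bracket] = (1361/π) × 0.910839 = 394.59 W/m².
Daily total = Q̄ × 24.00 h × 3600 s/h = 394.59 × 24.00 × 3600 / 10⁶ = 34.09 MJ/m².

34.1 MJ/m²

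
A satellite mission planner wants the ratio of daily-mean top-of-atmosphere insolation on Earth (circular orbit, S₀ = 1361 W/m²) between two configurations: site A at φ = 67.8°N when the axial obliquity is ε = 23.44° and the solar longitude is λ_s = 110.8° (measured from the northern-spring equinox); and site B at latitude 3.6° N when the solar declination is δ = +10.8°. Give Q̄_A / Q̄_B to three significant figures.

— Configuration A (φ=+67.8°):
Solar declination: sin δ = sin ε · sin λ_s = sin 23.44° × sin 110.8° = 0.37186, so δ = +21.831°.
cos H₀ = −tan(+67.8°) tan(+21.831°) = -0.9816, H₀ = 2.9495 rad.
Bracket: H₀ sin φ sin δ + cos φ cos δ sin H₀ = 2.9495×0.92587×0.37186 + 0.37784×0.92829×0.19087 = 1.015495 + 0.066947 = 1.082442.
Q̄ = (S₀/π) × [bracket] = (1361/π) × 1.082442 = 468.94 W/m².
— Configuration B (φ=+3.6°):
cos H₀ = −tan(+3.6°) tan(+10.800°) = -0.0120, H₀ = 1.5828 rad.
Bracket: H₀ sin φ sin δ + cos φ cos δ sin H₀ = 1.5828×0.06279×0.18738 + 0.99803×0.98229×0.99993 = 0.018623 + 0.980286 = 0.998909.
Q̄ = (S₀/π) × [bracket] = (1361/π) × 0.998909 = 432.75 W/m².
Ratio Q̄_A / Q̄_B = 468.94 / 432.75 = 1.084.

Q̄_A / Q̄_B ≈ 1.08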